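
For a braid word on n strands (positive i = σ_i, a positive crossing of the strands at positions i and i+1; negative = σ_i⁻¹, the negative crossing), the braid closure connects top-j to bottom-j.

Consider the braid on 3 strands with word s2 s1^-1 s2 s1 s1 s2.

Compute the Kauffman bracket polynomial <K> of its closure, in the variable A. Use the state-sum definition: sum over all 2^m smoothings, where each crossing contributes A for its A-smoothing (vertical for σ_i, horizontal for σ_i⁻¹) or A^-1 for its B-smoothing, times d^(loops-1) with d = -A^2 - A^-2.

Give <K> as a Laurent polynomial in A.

Braid: s2 s1^-1 s2 s1 s1 s2 on 3 strands, 6 crossings.
Writhe w = (#positive) - (#negative) = 5 - 1 = 4.
State-sum expansion of <K>. There are 2^6 = 64 states.
Smooth each crossing (0=||, 1=⌣⌢); contribution A^(Σ sign_k(1-2s_k)) * d^(L-1).
Tabulate the states by total A-exponent and number of loops L (A-exp: L × count):
  A^6: L=2 ×1
  A^4: L=1 ×3, L=3 ×3
  A^2: L=2 ×14, L=4 ×1
  A^0: L=1 ×10, L=3 ×10
  A^-2: L=2 ×13, L=4 ×2
  A^-4: L=3 ×6
  A^-6: L=4 ×1
Each group contributes A^e * Σ count * d^(L-1):
Powers of d = -A^2 - A^-2: d^2 = A^4 + 2 + A^-4; d^3 = -A^6 - 3*A^2 - 3*A^-2 - A^-6.
  A^6 * (d) = -A^8 - A^4
  A^4 * (3 + 3*d^2) = 3*A^8 + 9*A^4 + 3
  A^2 * (14*d + d^3) = -A^8 - 17*A^4 - 17 - A^-4
  A^0 * (10 + 10*d^2) = 10*A^4 + 30 + 10*A^-4
  A^-2 * (13*d + 2*d^3) = -2*A^4 - 19 - 19*A^-4 - 2*A^-8
  A^-4 * (6*d^2) = 6 + 12*A^-4 + 6*A^-8
  A^-6 * (d^3) = -1 - 3*A^-4 - 3*A^-8 - A^-12
Summing the groups: <K> = A^8 - A^4 + 2 - A^-4 + A^-8 - A^-12

Answer: A^8 - A^4 + 2 - A^-4 + A^-8 - A^-12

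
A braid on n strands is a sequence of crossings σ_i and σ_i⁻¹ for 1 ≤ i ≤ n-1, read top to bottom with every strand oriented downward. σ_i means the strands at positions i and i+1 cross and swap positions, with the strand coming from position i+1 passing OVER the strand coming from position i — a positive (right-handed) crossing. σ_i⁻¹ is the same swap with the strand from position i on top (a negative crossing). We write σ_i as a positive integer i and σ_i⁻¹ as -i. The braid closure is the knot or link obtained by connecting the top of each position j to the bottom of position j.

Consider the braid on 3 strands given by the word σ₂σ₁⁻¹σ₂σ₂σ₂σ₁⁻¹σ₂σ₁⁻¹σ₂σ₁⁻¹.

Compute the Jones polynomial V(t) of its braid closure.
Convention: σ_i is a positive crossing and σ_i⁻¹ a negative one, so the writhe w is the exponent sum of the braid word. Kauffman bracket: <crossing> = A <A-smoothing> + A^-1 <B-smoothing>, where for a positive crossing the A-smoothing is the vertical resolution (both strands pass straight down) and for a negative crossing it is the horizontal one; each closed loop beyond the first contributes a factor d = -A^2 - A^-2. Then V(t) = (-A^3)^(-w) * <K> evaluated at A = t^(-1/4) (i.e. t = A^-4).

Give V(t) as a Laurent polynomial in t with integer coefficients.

Braid: s2 s1^-1 s2 s2 s2 s1^-1 s2 s1^-1 s2 s1^-1 on 3 strands, 10 crossings.
Writhe w = (#positive) - (#negative) = 6 - 4 = 2.
State-sum expansion of <K>. There are 2^10 = 1024 states.
Each crossing splits two ways (0=vertical, 1=horizontal). The state's weight is A^(#A-smoothings - #B-smoothings) * d^(loops - 1).
Tabulate the states by total A-exponent and number of loops L (A-exp: L × count):
  A^10: L=5 ×1
  A^8: L=4 ×10
  A^6: L=3 ×42, L=5 ×3
  A^4: L=2 ×90, L=4 ×29, L=6 ×1
  A^2: L=1 ×87, L=3 ×110, L=5 ×13
  A^0: L=2 ×179, L=4 ×71, L=6 ×2
  A^-2: L=3 ×187, L=5 ×23
  A^-4: L=4 ×117, L=6 ×3
  A^-6: L=5 ×45
  A^-8: L=6 ×10
  A^-10: L=7 ×1
Each group contributes A^e * Σ count * d^(L-1):
Powers of d = -A^2 - A^-2: d^2 = A^4 + 2 + A^-4; d^3 = -A^6 - 3*A^2 - 3*A^-2 - A^-6; d^4 = A^8 + 4*A^4 + 6 + 4*A^-4 + A^-8; d^5 = -A^10 - 5*A^6 - 10*A^2 - 10*A^-2 - 5*A^-6 - A^-10; d^6 = A^12 + 6*A^8 + 15*A^4 + 20 + 15*A^-4 + 6*A^-8 + A^-12.
  A^10 * (d^4) = A^18 + 4*A^14 + 6*A^10 + 4*A^6 + A^2
  A^8 * (10*d^3) = -10*A^14 - 30*A^10 - 30*A^6 - 10*A^2
  A^6 * (42*d^2 + 3*d^4) = 3*A^14 + 54*A^10 + 102*A^6 + 54*A^2 + 3*A^-2
  A^4 * (90*d + 29*d^3 + d^5) = -A^14 - 34*A^10 - 187*A^6 - 187*A^2 - 34*A^-2 - A^-6
  A^2 * (87 + 110*d^2 + 13*d^4) = 13*A^10 + 162*A^6 + 385*A^2 + 162*A^-2 + 13*A^-6
  A^0 * (179*d + 71*d^3 + 2*d^5) = -2*A^10 - 81*A^6 - 412*A^2 - 412*A^-2 - 81*A^-6 - 2*A^-10
  A^-2 * (187*d^2 + 23*d^4) = 23*A^6 + 279*A^2 + 512*A^-2 + 279*A^-6 + 23*A^-10
  A^-4 * (117*d^3 + 3*d^5) = -3*A^6 - 132*A^2 - 381*A^-2 - 381*A^-6 - 132*A^-10 - 3*A^-14
  A^-6 * (45*d^4) = 45*A^2 + 180*A^-2 + 270*A^-6 + 180*A^-10 + 45*A^-14
  A^-8 * (10*d^5) = -10*A^2 - 50*A^-2 - 100*A^-6 - 100*A^-10 - 50*A^-14 - 10*A^-18
  A^-10 * (d^6) = A^2 + 6*A^-2 + 15*A^-6 + 20*A^-10 + 15*A^-14 + 6*A^-18 + A^-22
Summing the groups: <K> = A^18 - 4*A^14 + 7*A^10 - 10*A^6 + 14*A^2 - 14*A^-2 + 14*A^-6 - 11*A^-10 + 7*A^-14 - 4*A^-18 + A^-22
Normalise by the writhe: (-A^3)^(-w) = (-A^3)^(-2) = A^-6, so f(A) = A^-6 * <K> = A^12 - 4*A^8 + 7*A^4 - 10 + 14*A^-4 - 14*A^-8 + 14*A^-12 - 11*A^-16 + 7*A^-20 - 4*A^-24 + A^-28.
Substitute A = t^(-1/4), i.e. A^e → t^(-e/4): V(t) = t^7 - 4*t^6 + 7*t^5 - 11*t^4 + 14*t^3 - 14*t^2 + 14*t - 10 + 7*t^-1 - 4*t^-2 + t^-3

Answer: t^7 - 4*t^6 + 7*t^5 - 11*t^4 + 14*t^3 - 14*t^2 + 14*t - 10 + 7*t^-1 - 4*t^-2 + t^-3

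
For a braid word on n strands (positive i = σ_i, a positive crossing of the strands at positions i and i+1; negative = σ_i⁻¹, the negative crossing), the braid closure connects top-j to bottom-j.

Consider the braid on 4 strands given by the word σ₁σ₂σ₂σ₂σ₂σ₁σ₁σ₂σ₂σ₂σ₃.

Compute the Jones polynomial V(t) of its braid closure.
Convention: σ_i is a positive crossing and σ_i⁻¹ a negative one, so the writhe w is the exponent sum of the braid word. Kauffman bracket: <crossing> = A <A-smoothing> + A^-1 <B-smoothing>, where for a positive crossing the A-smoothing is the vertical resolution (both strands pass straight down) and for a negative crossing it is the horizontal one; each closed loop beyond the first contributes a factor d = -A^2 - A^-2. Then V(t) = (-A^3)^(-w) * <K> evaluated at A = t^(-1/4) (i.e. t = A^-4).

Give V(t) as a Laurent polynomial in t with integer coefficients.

The presented braid s1 s2 s2 s2 s2 s1 s1 s2 s2 s2 s3 on 4 strands reduces by inverse Markov moves (closure unchanged at each step):
  Destabilize: the word has the form β·s3 where s3 occurs only as the final letter (β ∈ B_3); drop it and the last strand → 3 strands.
Reduced to β = s1 s2 s2 s2 s2 s1 s1 s2 s2 s2 on 3 strands, 10 crossings.
Compute on β:
Braid: s1 s2 s2 s2 s2 s1 s1 s2 s2 s2 on 3 strands, 10 crossings.
Writhe w = (#positive) - (#negative) = 10 - 0 = 10.
State-sum expansion of <K>. There are 2^10 = 1024 states.
Smooth each crossing (0=||, 1=⌣⌢); contribution A^(Σ sign_k(1-2s_k)) * d^(L-1).
Tabulate the states by total A-exponent and number of loops L (A-exp: L × count):
  A^10: L=3 ×1
  A^8: L=2 ×10
  A^6: L=1 ×21, L=3 ×24
  A^4: L=2 ×84, L=4 ×36
  A^2: L=1 ×24, L=3 ×151, L=5 ×35
  A^0: L=2 ×72, L=4 ×159, L=6 ×21
  A^-2: L=3 ×98, L=5 ×105, L=7 ×7
  A^-4: L=4 ×76, L=6 ×43, L=8 ×1
  A^-6: L=5 ×35, L=7 ×10
  A^-8: L=6 ×9, L=8 ×1
  A^-10: L=7 ×1
Each group contributes A^e * Σ count * d^(L-1):
Powers of d = -A^2 - A^-2: d^2 = A^4 + 2 + A^-4; d^3 = -A^6 - 3*A^2 - 3*A^-2 - A^-6; d^4 = A^8 + 4*A^4 + 6 + 4*A^-4 + A^-8; d^5 = -A^10 - 5*A^6 - 10*A^2 - 10*A^-2 - 5*A^-6 - A^-10; d^6 = A^12 + 6*A^8 + 15*A^4 + 20 + 15*A^-4 + 6*A^-8 + A^-12; d^7 = -A^14 - 7*A^10 - 21*A^6 - 35*A^2 - 35*A^-2 - 21*A^-6 - 7*A^-10 - A^-14.
  A^10 * (d^2) = A^14 + 2*A^10 + A^6
  A^8 * (10*d) = -10*A^10 - 10*A^6
  A^6 * (21 + 24*d^2) = 24*A^10 + 69*A^6 + 24*A^2
  A^4 * (84*d + 36*d^3) = -36*A^10 - 192*A^6 - 192*A^2 - 36*A^-2
  A^2 * (24 + 151*d^2 + 35*d^4) = 35*A^10 + 291*A^6 + 536*A^2 + 291*A^-2 + 35*A^-6
  A^0 * (72*d + 159*d^3 + 21*d^5) = -21*A^10 - 264*A^6 - 759*A^2 - 759*A^-2 - 264*A^-6 - 21*A^-10
  A^-2 * (98*d^2 + 105*d^4 + 7*d^6) = 7*A^10 + 147*A^6 + 623*A^2 + 966*A^-2 + 623*A^-6 + 147*A^-10 + 7*A^-14
  A^-4 * (76*d^3 + 43*d^5 + d^7) = -A^10 - 50*A^6 - 312*A^2 - 693*A^-2 - 693*A^-6 - 312*A^-10 - 50*A^-14 - A^-18
  A^-6 * (35*d^4 + 10*d^6) = 10*A^6 + 95*A^2 + 290*A^-2 + 410*A^-6 + 290*A^-10 + 95*A^-14 + 10*A^-18
  A^-8 * (9*d^5 + d^7) = -A^6 - 16*A^2 - 66*A^-2 - 125*A^-6 - 125*A^-10 - 66*A^-14 - 16*A^-18 - A^-22
  A^-10 * (d^6) = A^2 + 6*A^-2 + 15*A^-6 + 20*A^-10 + 15*A^-14 + 6*A^-18 + A^-22
Summing the groups: <K> = A^14 + A^6 - A^-2 + A^-6 - A^-10 + A^-14 - A^-18
Normalise by the writhe: (-A^3)^(-w) = (-A^3)^(-10) = A^-30, so f(A) = A^-30 * <K> = A^-16 + A^-24 - A^-32 + A^-36 - A^-40 + A^-44 - A^-48.
Substitute A = t^(-1/4), i.e. A^e → t^(-e/4): V(t) = -t^12 + t^11 - t^10 + t^9 - t^8 + t^6 + t^4

Answer: -t^12 + t^11 - t^10 + t^9 - t^8 + t^6 + t^4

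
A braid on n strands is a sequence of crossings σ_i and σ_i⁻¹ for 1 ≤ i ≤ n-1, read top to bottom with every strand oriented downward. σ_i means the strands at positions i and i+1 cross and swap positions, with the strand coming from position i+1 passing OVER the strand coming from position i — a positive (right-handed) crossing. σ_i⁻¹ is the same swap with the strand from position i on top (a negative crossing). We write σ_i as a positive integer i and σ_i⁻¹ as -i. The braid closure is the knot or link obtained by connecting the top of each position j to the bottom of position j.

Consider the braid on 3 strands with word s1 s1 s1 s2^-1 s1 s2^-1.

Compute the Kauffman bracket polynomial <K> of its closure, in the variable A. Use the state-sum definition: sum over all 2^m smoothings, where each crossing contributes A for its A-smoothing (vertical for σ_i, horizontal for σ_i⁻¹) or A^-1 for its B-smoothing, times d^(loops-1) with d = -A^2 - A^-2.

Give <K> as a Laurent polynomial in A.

Braid: s1 s1 s1 s2^-1 s1 s2^-1 on 3 strands, 6 crossings.
Writhe w = (#positive) - (#negative) = 4 - 2 = 2.
Computing the Kauffman bracket via state sum. There are 2^6 = 64 states.
Each crossing splits two ways (0=vertical, 1=horizontal). The state's weight is A^(#A-smoothings - #B-smoothings) * d^(loops - 1).
Tabulate the states by total A-exponent and number of loops L (A-exp: L × count):
  A^6: L=3 ×1
  A^4: L=2 ×6
  A^2: L=1 ×11, L=3 ×4
  A^0: L=2 ×19, L=4 ×1
  A^-2: L=3 ×15
  A^-4: L=4 ×6
  A^-6: L=5 ×1
Each group contributes A^e * Σ count * d^(L-1):
Powers of d = -A^2 - A^-2: d^2 = A^4 + 2 + A^-4; d^3 = -A^6 - 3*A^2 - 3*A^-2 - A^-6; d^4 = A^8 + 4*A^4 + 6 + 4*A^-4 + A^-8.
  A^6 * (d^2) = A^10 + 2*A^6 + A^2
  A^4 * (6*d) = -6*A^6 - 6*A^2
  A^2 * (11 + 4*d^2) = 4*A^6 + 19*A^2 + 4*A^-2
  A^0 * (19*d + d^3) = -A^6 - 22*A^2 - 22*A^-2 - A^-6
  A^-2 * (15*d^2) = 15*A^2 + 30*A^-2 + 15*A^-6
  A^-4 * (6*d^3) = -6*A^2 - 18*A^-2 - 18*A^-6 - 6*A^-10
  A^-6 * (d^4) = A^2 + 4*A^-2 + 6*A^-6 + 4*A^-10 + A^-14
Summing the groups: <K> = A^10 - A^6 + 2*A^2 - 2*A^-2 + 2*A^-6 - 2*A^-10 + A^-14

Answer: A^10 - A^6 + 2*A^2 - 2*A^-2 + 2*A^-6 - 2*A^-10 + A^-14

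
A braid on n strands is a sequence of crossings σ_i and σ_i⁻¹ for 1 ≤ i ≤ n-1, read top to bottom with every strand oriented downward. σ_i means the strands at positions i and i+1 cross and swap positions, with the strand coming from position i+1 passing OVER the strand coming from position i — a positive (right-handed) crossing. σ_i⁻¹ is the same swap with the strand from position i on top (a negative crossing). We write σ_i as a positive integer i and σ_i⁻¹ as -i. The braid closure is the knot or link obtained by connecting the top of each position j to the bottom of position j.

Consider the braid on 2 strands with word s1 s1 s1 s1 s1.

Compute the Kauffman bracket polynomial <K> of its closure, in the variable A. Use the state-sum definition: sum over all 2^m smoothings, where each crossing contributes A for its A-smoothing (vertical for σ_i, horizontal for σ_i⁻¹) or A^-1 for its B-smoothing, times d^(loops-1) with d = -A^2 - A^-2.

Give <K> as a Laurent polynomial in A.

-A^7 - A^-1 + A^-5 - A^-9 + A^-13

Derivation:
Braid: s1 s1 s1 s1 s1 on 2 strands, 5 crossings.
Writhe w = (#positive) - (#negative) = 5 - 0 = 5.
Computing the Kauffman bracket via state sum. There are 2^5 = 32 states.
Smooth each crossing (0=||, 1=⌣⌢); contribution A^(Σ sign_k(1-2s_k)) * d^(L-1).
  state 00000: A-exp=+5, loops=2, term = A^5 * d^1
  state 00001: A-exp=+3, loops=1, term = A^3 * d^0
  state 00010: A-exp=+3, loops=1, term = A^3 * d^0
  state 00011: A-exp=+1, loops=2, term = A^1 * d^1
  state 00100: A-exp=+3, loops=1, term = A^3 * d^0
  state 00101: A-exp=+1, loops=2, term = A^1 * d^1
  state 00110: A-exp=+1, loops=2, term = A^1 * d^1
  state 00111: A-exp=-1, loops=3, term = A^-1 * d^2
  state 01000: A-exp=+3, loops=1, term = A^3 * d^0
  state 01001: A-exp=+1, loops=2, term = A^1 * d^1
  state 01010: A-exp=+1, loops=2, term = A^1 * d^1
  state 01011: A-exp=-1, loops=3, term = A^-1 * d^2
  state 01100: A-exp=+1, loops=2, term = A^1 * d^1
  state 01101: A-exp=-1, loops=3, term = A^-1 * d^2
  state 01110: A-exp=-1, loops=3, term = A^-1 * d^2
  state 01111: A-exp=-3, loops=4, term = A^-3 * d^3
  state 10000: A-exp=+3, loops=1, term = A^3 * d^0
  state 10001: A-exp=+1, loops=2, term = A^1 * d^1
  state 10010: A-exp=+1, loops=2, term = A^1 * d^1
  state 10011: A-exp=-1, loops=3, term = A^-1 * d^2
  state 10100: A-exp=+1, loops=2, term = A^1 * d^1
  state 10101: A-exp=-1, loops=3, term = A^-1 * d^2
  state 10110: A-exp=-1, loops=3, term = A^-1 * d^2
  state 10111: A-exp=-3, loops=4, term = A^-3 * d^3
  state 11000: A-exp=+1, loops=2, term = A^1 * d^1
  state 11001: A-exp=-1, loops=3, term = A^-1 * d^2
  state 11010: A-exp=-1, loops=3, term = A^-1 * d^2
  state 11011: A-exp=-3, loops=4, term = A^-3 * d^3
  state 11100: A-exp=-1, loops=3, term = A^-1 * d^2
  state 11101: A-exp=-3, loops=4, term = A^-3 * d^3
  state 11110: A-exp=-3, loops=4, term = A^-3 * d^3
  state 11111: A-exp=-5, loops=5, term = A^-5 * d^4
Collect the terms by A-exponent (count of states per loop number):
Powers of d = -A^2 - A^-2: d^2 = A^4 + 2 + A^-4; d^3 = -A^6 - 3*A^2 - 3*A^-2 - A^-6; d^4 = A^8 + 4*A^4 + 6 + 4*A^-4 + A^-8.
  A^5 * (d) = -A^7 - A^3
  A^3 * (5) = 5*A^3
  A^1 * (10*d) = -10*A^3 - 10*A^-1
  A^-1 * (10*d^2) = 10*A^3 + 20*A^-1 + 10*A^-5
  A^-3 * (5*d^3) = -5*A^3 - 15*A^-1 - 15*A^-5 - 5*A^-9
  A^-5 * (d^4) = A^3 + 4*A^-1 + 6*A^-5 + 4*A^-9 + A^-13
Summing the groups: <K> = -A^7 - A^-1 + A^-5 - A^-9 + A^-13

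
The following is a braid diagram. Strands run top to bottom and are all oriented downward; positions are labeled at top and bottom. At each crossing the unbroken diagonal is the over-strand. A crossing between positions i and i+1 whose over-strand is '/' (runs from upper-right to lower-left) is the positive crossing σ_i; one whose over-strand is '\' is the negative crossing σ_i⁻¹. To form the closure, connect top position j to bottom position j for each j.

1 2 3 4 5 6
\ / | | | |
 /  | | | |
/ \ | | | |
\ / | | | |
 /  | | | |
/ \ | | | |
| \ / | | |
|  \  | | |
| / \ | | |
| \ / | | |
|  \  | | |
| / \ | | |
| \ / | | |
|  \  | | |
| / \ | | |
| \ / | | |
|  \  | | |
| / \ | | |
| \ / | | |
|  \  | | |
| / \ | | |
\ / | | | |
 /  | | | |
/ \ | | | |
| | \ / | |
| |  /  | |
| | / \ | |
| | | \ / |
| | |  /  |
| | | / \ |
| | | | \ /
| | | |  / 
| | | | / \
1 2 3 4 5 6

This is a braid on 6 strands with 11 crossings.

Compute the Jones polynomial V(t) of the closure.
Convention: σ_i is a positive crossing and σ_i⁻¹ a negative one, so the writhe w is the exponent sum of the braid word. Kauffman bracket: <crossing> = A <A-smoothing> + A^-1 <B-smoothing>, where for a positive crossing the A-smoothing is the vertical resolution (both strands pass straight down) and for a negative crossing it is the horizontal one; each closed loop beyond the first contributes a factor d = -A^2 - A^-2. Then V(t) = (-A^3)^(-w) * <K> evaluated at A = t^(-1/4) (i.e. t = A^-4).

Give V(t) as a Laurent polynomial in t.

-t^2 + t - 1 + 3*t^-1 - 2*t^-2 + 3*t^-3 - 2*t^-4 + t^-5 - t^-6

Derivation:
Reading the diagram top to bottom ('/'-over between positions i,i+1 = s_i, '\'-over = s_i^-1): braid word = s1 s1 s2^-1 s2^-1 s2^-1 s2^-1 s2^-1 s1 s3 s4 s5.
The presented braid s1 s1 s2^-1 s2^-1 s2^-1 s2^-1 s2^-1 s1 s3 s4 s5 on 6 strands reduces by inverse Markov moves (closure unchanged at each step):
  Destabilize: the word has the form β·s5 where s5 occurs only as the final letter (β ∈ B_5); drop it and the last strand → 5 strands.
  Destabilize: the word has the form β·s4 where s4 occurs only as the final letter (β ∈ B_4); drop it and the last strand → 4 strands.
  Destabilize: the word has the form β·s3 where s3 occurs only as the final letter (β ∈ B_3); drop it and the last strand → 3 strands.
Reduced to β = s1 s1 s2^-1 s2^-1 s2^-1 s2^-1 s2^-1 s1 on 3 strands, 8 crossings.
Compute on β:
Braid: s1 s1 s2^-1 s2^-1 s2^-1 s2^-1 s2^-1 s1 on 3 strands, 8 crossings.
Writhe w = (#positive) - (#negative) = 3 - 5 = -2.
Enumerate smoothing states for the bracket polynomial. There are 2^8 = 256 states.
For each crossing: s=0 is the vertical smoothing, s=1 horizontal. Crossing k contributes A^(sign_k * (1 - 2*s_k)); loop factor d = -A^2 - A^-2.
Tabulate the states by total A-exponent and number of loops L (A-exp: L × count):
  A^8: L=6 ×1
  A^6: L=5 ×8
  A^4: L=4 ×25, L=6 ×3
  A^2: L=3 ×40, L=5 ×15, L=7 ×1
  A^0: L=2 ×35, L=4 ×30, L=6 ×5
  A^-2: L=1 ×15, L=3 ×31, L=5 ×10
  A^-4: L=2 ×18, L=4 ×10
  A^-6: L=3 ×8
  A^-8: L=4 ×1
Each group contributes A^e * Σ count * d^(L-1):
Powers of d = -A^2 - A^-2: d^2 = A^4 + 2 + A^-4; d^3 = -A^6 - 3*A^2 - 3*A^-2 - A^-6; d^4 = A^8 + 4*A^4 + 6 + 4*A^-4 + A^-8; d^5 = -A^10 - 5*A^6 - 10*A^2 - 10*A^-2 - 5*A^-6 - A^-10; d^6 = A^12 + 6*A^8 + 15*A^4 + 20 + 15*A^-4 + 6*A^-8 + A^-12.
  A^8 * (d^5) = -A^18 - 5*A^14 - 10*A^10 - 10*A^6 - 5*A^2 - A^-2
  A^6 * (8*d^4) = 8*A^14 + 32*A^10 + 48*A^6 + 32*A^2 + 8*A^-2
  A^4 * (25*d^3 + 3*d^5) = -3*A^14 - 40*A^10 - 105*A^6 - 105*A^2 - 40*A^-2 - 3*A^-6
  A^2 * (40*d^2 + 15*d^4 + d^6) = A^14 + 21*A^10 + 115*A^6 + 190*A^2 + 115*A^-2 + 21*A^-6 + A^-10
  A^0 * (35*d + 30*d^3 + 5*d^5) = -5*A^10 - 55*A^6 - 175*A^2 - 175*A^-2 - 55*A^-6 - 5*A^-10
  A^-2 * (15 + 31*d^2 + 10*d^4) = 10*A^6 + 71*A^2 + 137*A^-2 + 71*A^-6 + 10*A^-10
  A^-4 * (18*d + 10*d^3) = -10*A^2 - 48*A^-2 - 48*A^-6 - 10*A^-10
  A^-6 * (8*d^2) = 8*A^-2 + 16*A^-6 + 8*A^-10
  A^-8 * (d^3) = -A^-2 - 3*A^-6 - 3*A^-10 - A^-14
Summing the groups: <K> = -A^18 + A^14 - 2*A^10 + 3*A^6 - 2*A^2 + 3*A^-2 - A^-6 + A^-10 - A^-14
Normalise by the writhe: (-A^3)^(-w) = (-A^3)^(2) = A^6, so f(A) = A^6 * <K> = -A^24 + A^20 - 2*A^16 + 3*A^12 - 2*A^8 + 3*A^4 - 1 + A^-4 - A^-8.
Substitute A = t^(-1/4), i.e. A^e → t^(-e/4): V(t) = -t^2 + t - 1 + 3*t^-1 - 2*t^-2 + 3*t^-3 - 2*t^-4 + t^-5 - t^-6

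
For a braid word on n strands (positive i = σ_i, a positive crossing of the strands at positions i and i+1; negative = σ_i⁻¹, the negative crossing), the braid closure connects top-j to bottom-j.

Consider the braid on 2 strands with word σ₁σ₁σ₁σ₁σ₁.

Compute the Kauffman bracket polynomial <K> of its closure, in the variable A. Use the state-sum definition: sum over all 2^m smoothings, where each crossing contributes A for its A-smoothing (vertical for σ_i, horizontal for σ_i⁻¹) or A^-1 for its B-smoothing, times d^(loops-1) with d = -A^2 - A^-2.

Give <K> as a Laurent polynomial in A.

Braid: s1 s1 s1 s1 s1 on 2 strands, 5 crossings.
Writhe w = (#positive) - (#negative) = 5 - 0 = 5.
Computing the Kauffman bracket via state sum. There are 2^5 = 32 states.
Smooth each crossing (0=||, 1=⌣⌢); contribution A^(Σ sign_k(1-2s_k)) * d^(L-1).
  state 00000: A-exp=+5, loops=2, term = A^5 * d^1
  state 00001: A-exp=+3, loops=1, term = A^3 * d^0
  state 00010: A-exp=+3, loops=1, term = A^3 * d^0
  state 00011: A-exp=+1, loops=2, term = A^1 * d^1
  state 00100: A-exp=+3, loops=1, term = A^3 * d^0
  state 00101: A-exp=+1, loops=2, term = A^1 * d^1
  state 00110: A-exp=+1, loops=2, term = A^1 * d^1
  state 00111: A-exp=-1, loops=3, term = A^-1 * d^2
  state 01000: A-exp=+3, loops=1, term = A^3 * d^0
  state 01001: A-exp=+1, loops=2, term = A^1 * d^1
  state 01010: A-exp=+1, loops=2, term = A^1 * d^1
  state 01011: A-exp=-1, loops=3, term = A^-1 * d^2
  state 01100: A-exp=+1, loops=2, term = A^1 * d^1
  state 01101: A-exp=-1, loops=3, term = A^-1 * d^2
  state 01110: A-exp=-1, loops=3, term = A^-1 * d^2
  state 01111: A-exp=-3, loops=4, term = A^-3 * d^3
  state 10000: A-exp=+3, loops=1, term = A^3 * d^0
  state 10001: A-exp=+1, loops=2, term = A^1 * d^1
  state 10010: A-exp=+1, loops=2, term = A^1 * d^1
  state 10011: A-exp=-1, loops=3, term = A^-1 * d^2
  state 10100: A-exp=+1, loops=2, term = A^1 * d^1
  state 10101: A-exp=-1, loops=3, term = A^-1 * d^2
  state 10110: A-exp=-1, loops=3, term = A^-1 * d^2
  state 10111: A-exp=-3, loops=4, term = A^-3 * d^3
  state 11000: A-exp=+1, loops=2, term = A^1 * d^1
  state 11001: A-exp=-1, loops=3, term = A^-1 * d^2
  state 11010: A-exp=-1, loops=3, term = A^-1 * d^2
  state 11011: A-exp=-3, loops=4, term = A^-3 * d^3
  state 11100: A-exp=-1, loops=3, term = A^-1 * d^2
  state 11101: A-exp=-3, loops=4, term = A^-3 * d^3
  state 11110: A-exp=-3, loops=4, term = A^-3 * d^3
  state 11111: A-exp=-5, loops=5, term = A^-5 * d^4
Collect the terms by A-exponent (count of states per loop number):
Powers of d = -A^2 - A^-2: d^2 = A^4 + 2 + A^-4; d^3 = -A^6 - 3*A^2 - 3*A^-2 - A^-6; d^4 = A^8 + 4*A^4 + 6 + 4*A^-4 + A^-8.
  A^5 * (d) = -A^7 - A^3
  A^3 * (5) = 5*A^3
  A^1 * (10*d) = -10*A^3 - 10*A^-1
  A^-1 * (10*d^2) = 10*A^3 + 20*A^-1 + 10*A^-5
  A^-3 * (5*d^3) = -5*A^3 - 15*A^-1 - 15*A^-5 - 5*A^-9
  A^-5 * (d^4) = A^3 + 4*A^-1 + 6*A^-5 + 4*A^-9 + A^-13
Summing the groups: <K> = -A^7 - A^-1 + A^-5 - A^-9 + A^-13

Answer: -A^7 - A^-1 + A^-5 - A^-9 + A^-13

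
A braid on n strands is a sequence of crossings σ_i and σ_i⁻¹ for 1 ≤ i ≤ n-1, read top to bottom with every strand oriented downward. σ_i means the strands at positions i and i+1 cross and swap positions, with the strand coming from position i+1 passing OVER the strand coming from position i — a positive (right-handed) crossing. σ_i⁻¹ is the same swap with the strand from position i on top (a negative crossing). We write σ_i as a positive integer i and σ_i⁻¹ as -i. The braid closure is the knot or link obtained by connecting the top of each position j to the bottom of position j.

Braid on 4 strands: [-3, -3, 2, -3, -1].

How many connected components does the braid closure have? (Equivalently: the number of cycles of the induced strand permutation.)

Track the strand permutation on 4 strands, starting from identity.
  step 1: s3^-1 swaps positions 3,4 -> [1 2 4 3]
  step 2: s3^-1 swaps positions 3,4 -> [1 2 3 4]
  step 3: s2 swaps positions 2,3 -> [1 3 2 4]
  step 4: s3^-1 swaps positions 3,4 -> [1 3 4 2]
  step 5: s1^-1 swaps positions 1,2 -> [3 1 4 2]
Final permutation (position -> original strand): [3 1 4 2]
Closure components = cycle count of this permutation = 1.

Answer: 1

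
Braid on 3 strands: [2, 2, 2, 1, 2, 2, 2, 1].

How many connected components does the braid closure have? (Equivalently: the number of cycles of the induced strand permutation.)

Track the strand permutation on 3 strands, starting from identity.
  step 1: s2 swaps positions 2,3 -> [1 3 2]
  step 2: s2 swaps positions 2,3 -> [1 2 3]
  step 3: s2 swaps positions 2,3 -> [1 3 2]
  step 4: s1 swaps positions 1,2 -> [3 1 2]
  step 5: s2 swaps positions 2,3 -> [3 2 1]
  step 6: s2 swaps positions 2,3 -> [3 1 2]
  step 7: s2 swaps positions 2,3 -> [3 2 1]
  step 8: s1 swaps positions 1,2 -> [2 3 1]
Final permutation (position -> original strand): [2 3 1]
Closure components = cycle count of this permutation = 1.

Answer: 1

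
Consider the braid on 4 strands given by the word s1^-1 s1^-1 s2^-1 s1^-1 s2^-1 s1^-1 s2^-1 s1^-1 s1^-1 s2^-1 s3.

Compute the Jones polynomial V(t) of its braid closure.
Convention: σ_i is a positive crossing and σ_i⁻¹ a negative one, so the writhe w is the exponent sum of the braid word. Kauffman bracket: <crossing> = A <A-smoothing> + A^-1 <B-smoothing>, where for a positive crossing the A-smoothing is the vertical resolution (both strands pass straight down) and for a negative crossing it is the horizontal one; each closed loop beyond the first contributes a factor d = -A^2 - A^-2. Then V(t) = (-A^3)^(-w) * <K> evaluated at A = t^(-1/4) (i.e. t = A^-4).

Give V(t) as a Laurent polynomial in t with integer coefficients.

t^-4 + t^-6 - t^-10

Derivation:
The presented braid s1^-1 s1^-1 s2^-1 s1^-1 s2^-1 s1^-1 s2^-1 s1^-1 s1^-1 s2^-1 s3 on 4 strands reduces by inverse Markov moves (closure unchanged at each step):
  Destabilize: the word has the form β·s3 where s3 occurs only as the final letter (β ∈ B_3); drop it and the last strand → 3 strands.
Reduced to β = s1^-1 s1^-1 s2^-1 s1^-1 s2^-1 s1^-1 s2^-1 s1^-1 s1^-1 s2^-1 on 3 strands, 10 crossings.
Compute on β:
Braid: s1^-1 s1^-1 s2^-1 s1^-1 s2^-1 s1^-1 s2^-1 s1^-1 s1^-1 s2^-1 on 3 strands, 10 crossings.
Writhe w = (#positive) - (#negative) = 0 - 10 = -10.
State-sum expansion of <K>. There are 2^10 = 1024 states.
Smooth each crossing (0=||, 1=⌣⌢); contribution A^(Σ sign_k(1-2s_k)) * d^(L-1).
Tabulate the states by total A-exponent and number of loops L (A-exp: L × count):
  A^10: L=3 ×1
  A^8: L=2 ×4, L=4 ×6
  A^6: L=1 ×4, L=3 ×30, L=5 ×11
  A^4: L=2 ×48, L=4 ×65, L=6 ×7
  A^2: L=1 ×24, L=3 ×140, L=5 ×45, L=7 ×1
  A^0: L=2 ×129, L=4 ×117, L=6 ×6
  A^-2: L=1 ×43, L=3 ×151, L=5 ×16
  A^-4: L=2 ×96, L=4 ×24
  A^-6: L=1 ×24, L=3 ×21
  A^-8: L=2 ×10
  A^-10: L=3 ×1
Each group contributes A^e * Σ count * d^(L-1):
Powers of d = -A^2 - A^-2: d^2 = A^4 + 2 + A^-4; d^3 = -A^6 - 3*A^2 - 3*A^-2 - A^-6; d^4 = A^8 + 4*A^4 + 6 + 4*A^-4 + A^-8; d^5 = -A^10 - 5*A^6 - 10*A^2 - 10*A^-2 - 5*A^-6 - A^-10; d^6 = A^12 + 6*A^8 + 15*A^4 + 20 + 15*A^-4 + 6*A^-8 + A^-12.
  A^10 * (d^2) = A^14 + 2*A^10 + A^6
  A^8 * (4*d + 6*d^3) = -6*A^14 - 22*A^10 - 22*A^6 - 6*A^2
  A^6 * (4 + 30*d^2 + 11*d^4) = 11*A^14 + 74*A^10 + 130*A^6 + 74*A^2 + 11*A^-2
  A^4 * (48*d + 65*d^3 + 7*d^5) = -7*A^14 - 100*A^10 - 313*A^6 - 313*A^2 - 100*A^-2 - 7*A^-6
  A^2 * (24 + 140*d^2 + 45*d^4 + d^6) = A^14 + 51*A^10 + 335*A^6 + 594*A^2 + 335*A^-2 + 51*A^-6 + A^-10
  A^0 * (129*d + 117*d^3 + 6*d^5) = -6*A^10 - 147*A^6 - 540*A^2 - 540*A^-2 - 147*A^-6 - 6*A^-10
  A^-2 * (43 + 151*d^2 + 16*d^4) = 16*A^6 + 215*A^2 + 441*A^-2 + 215*A^-6 + 16*A^-10
  A^-4 * (96*d + 24*d^3) = -24*A^2 - 168*A^-2 - 168*A^-6 - 24*A^-10
  A^-6 * (24 + 21*d^2) = 21*A^-2 + 66*A^-6 + 21*A^-10
  A^-8 * (10*d) = -10*A^-6 - 10*A^-10
  A^-10 * (d^2) = A^-6 + 2*A^-10 + A^-14
Summing the groups: <K> = -A^10 + A^-6 + A^-14
Normalise by the writhe: (-A^3)^(-w) = (-A^3)^(10) = A^30, so f(A) = A^30 * <K> = -A^40 + A^24 + A^16.
Substitute A = t^(-1/4), i.e. A^e → t^(-e/4): V(t) = t^-4 + t^-6 - t^-10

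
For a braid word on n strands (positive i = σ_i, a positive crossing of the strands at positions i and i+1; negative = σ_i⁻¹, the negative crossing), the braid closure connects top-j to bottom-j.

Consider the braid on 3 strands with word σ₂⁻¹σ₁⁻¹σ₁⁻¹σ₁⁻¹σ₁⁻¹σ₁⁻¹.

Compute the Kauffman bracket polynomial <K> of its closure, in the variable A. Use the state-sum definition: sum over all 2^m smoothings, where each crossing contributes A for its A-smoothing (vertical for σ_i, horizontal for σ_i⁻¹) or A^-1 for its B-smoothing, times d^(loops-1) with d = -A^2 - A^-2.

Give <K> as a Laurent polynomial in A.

-A^10 + A^6 - A^2 + A^-2 + A^-10

Derivation:
Braid: s2^-1 s1^-1 s1^-1 s1^-1 s1^-1 s1^-1 on 3 strands, 6 crossings.
Writhe w = (#positive) - (#negative) = 0 - 6 = -6.
Computing the Kauffman bracket via state sum. There are 2^6 = 64 states.
For each crossing: s=0 is the vertical smoothing, s=1 horizontal. Crossing k contributes A^(sign_k * (1 - 2*s_k)); loop factor d = -A^2 - A^-2.
Tabulate the states by total A-exponent and number of loops L (A-exp: L × count):
  A^6: L=5 ×1
  A^4: L=4 ×5, L=6 ×1
  A^2: L=3 ×10, L=5 ×5
  A^0: L=2 ×10, L=4 ×10
  A^-2: L=1 ×5, L=3 ×10
  A^-4: L=2 ×6
  A^-6: L=3 ×1
Each group contributes A^e * Σ count * d^(L-1):
Powers of d = -A^2 - A^-2: d^2 = A^4 + 2 + A^-4; d^3 = -A^6 - 3*A^2 - 3*A^-2 - A^-6; d^4 = A^8 + 4*A^4 + 6 + 4*A^-4 + A^-8; d^5 = -A^10 - 5*A^6 - 10*A^2 - 10*A^-2 - 5*A^-6 - A^-10.
  A^6 * (d^4) = A^14 + 4*A^10 + 6*A^6 + 4*A^2 + A^-2
  A^4 * (5*d^3 + d^5) = -A^14 - 10*A^10 - 25*A^6 - 25*A^2 - 10*A^-2 - A^-6
  A^2 * (10*d^2 + 5*d^4) = 5*A^10 + 30*A^6 + 50*A^2 + 30*A^-2 + 5*A^-6
  A^0 * (10*d + 10*d^3) = -10*A^6 - 40*A^2 - 40*A^-2 - 10*A^-6
  A^-2 * (5 + 10*d^2) = 10*A^2 + 25*A^-2 + 10*A^-6
  A^-4 * (6*d) = -6*A^-2 - 6*A^-6
  A^-6 * (d^2) = A^-2 + 2*A^-6 + A^-10
Summing the groups: <K> = -A^10 + A^6 - A^2 + A^-2 + A^-10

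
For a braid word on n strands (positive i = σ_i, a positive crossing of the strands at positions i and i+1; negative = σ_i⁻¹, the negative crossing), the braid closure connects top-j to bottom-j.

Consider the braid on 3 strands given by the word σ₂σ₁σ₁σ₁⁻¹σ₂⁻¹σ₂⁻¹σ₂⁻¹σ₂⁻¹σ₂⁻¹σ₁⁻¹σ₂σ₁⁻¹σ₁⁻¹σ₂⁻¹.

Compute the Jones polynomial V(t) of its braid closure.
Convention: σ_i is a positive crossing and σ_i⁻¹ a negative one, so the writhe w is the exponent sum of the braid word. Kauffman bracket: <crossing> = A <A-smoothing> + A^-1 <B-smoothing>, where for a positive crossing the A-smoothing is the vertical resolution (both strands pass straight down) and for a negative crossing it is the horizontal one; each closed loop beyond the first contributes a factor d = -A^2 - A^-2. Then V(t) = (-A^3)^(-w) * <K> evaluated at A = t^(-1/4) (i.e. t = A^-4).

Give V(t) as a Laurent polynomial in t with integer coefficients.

The presented braid s2 s1 s1 s1^-1 s2^-1 s2^-1 s2^-1 s2^-1 s2^-1 s1^-1 s2 s1^-1 s1^-1 s2^-1 on 3 strands reduces by inverse Markov moves (closure unchanged at each step):
  Deconjugate: the word is γ·β·γ⁻¹ with γ = s2 s1 (prefix) and γ⁻¹ = s1^-1 s2^-1 (suffix); strip both.
  Deconjugate: the word is γ·β·γ⁻¹ with γ = s1 (prefix) and γ⁻¹ = s1^-1 (suffix); strip both.
Reduced to β = s1^-1 s2^-1 s2^-1 s2^-1 s2^-1 s2^-1 s1^-1 s2 on 3 strands, 8 crossings.
Compute on β:
Braid: s1^-1 s2^-1 s2^-1 s2^-1 s2^-1 s2^-1 s1^-1 s2 on 3 strands, 8 crossings.
Writhe w = (#positive) - (#negative) = 1 - 7 = -6.
Enumerate smoothing states for the bracket polynomial. There are 2^8 = 256 states.
Smooth each crossing (0=||, 1=⌣⌢); contribution A^(Σ sign_k(1-2s_k)) * d^(L-1).
Tabulate the states by total A-exponent and number of loops L (A-exp: L × count):
  A^8: L=6 ×1
  A^6: L=5 ×8
  A^4: L=4 ×25, L=6 ×3
  A^2: L=3 ×40, L=5 ×15, L=7 ×1
  A^0: L=2 ×35, L=4 ×30, L=6 ×5
  A^-2: L=1 ×15, L=3 ×31, L=5 ×10
  A^-4: L=2 ×18, L=4 ×10
  A^-6: L=1 ×2, L=3 ×6
  A^-8: L=2 ×1
Each group contributes A^e * Σ count * d^(L-1):
Powers of d = -A^2 - A^-2: d^2 = A^4 + 2 + A^-4; d^3 = -A^6 - 3*A^2 - 3*A^-2 - A^-6; d^4 = A^8 + 4*A^4 + 6 + 4*A^-4 + A^-8; d^5 = -A^10 - 5*A^6 - 10*A^2 - 10*A^-2 - 5*A^-6 - A^-10; d^6 = A^12 + 6*A^8 + 15*A^4 + 20 + 15*A^-4 + 6*A^-8 + A^-12.
  A^8 * (d^5) = -A^18 - 5*A^14 - 10*A^10 - 10*A^6 - 5*A^2 - A^-2
  A^6 * (8*d^4) = 8*A^14 + 32*A^10 + 48*A^6 + 32*A^2 + 8*A^-2
  A^4 * (25*d^3 + 3*d^5) = -3*A^14 - 40*A^10 - 105*A^6 - 105*A^2 - 40*A^-2 - 3*A^-6
  A^2 * (40*d^2 + 15*d^4 + d^6) = A^14 + 21*A^10 + 115*A^6 + 190*A^2 + 115*A^-2 + 21*A^-6 + A^-10
  A^0 * (35*d + 30*d^3 + 5*d^5) = -5*A^10 - 55*A^6 - 175*A^2 - 175*A^-2 - 55*A^-6 - 5*A^-10
  A^-2 * (15 + 31*d^2 + 10*d^4) = 10*A^6 + 71*A^2 + 137*A^-2 + 71*A^-6 + 10*A^-10
  A^-4 * (18*d + 10*d^3) = -10*A^2 - 48*A^-2 - 48*A^-6 - 10*A^-10
  A^-6 * (2 + 6*d^2) = 6*A^-2 + 14*A^-6 + 6*A^-10
  A^-8 * (d) = -A^-6 - A^-10
Summing the groups: <K> = -A^18 + A^14 - 2*A^10 + 3*A^6 - 2*A^2 + 2*A^-2 - A^-6 + A^-10
Normalise by the writhe: (-A^3)^(-w) = (-A^3)^(6) = A^18, so f(A) = A^18 * <K> = -A^36 + A^32 - 2*A^28 + 3*A^24 - 2*A^20 + 2*A^16 - A^12 + A^8.
Substitute A = t^(-1/4), i.e. A^e → t^(-e/4): V(t) = t^-2 - t^-3 + 2*t^-4 - 2*t^-5 + 3*t^-6 - 2*t^-7 + t^-8 - t^-9

Answer: t^-2 - t^-3 + 2*t^-4 - 2*t^-5 + 3*t^-6 - 2*t^-7 + t^-8 - t^-9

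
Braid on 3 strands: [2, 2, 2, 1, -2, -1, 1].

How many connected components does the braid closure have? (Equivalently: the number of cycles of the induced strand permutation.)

Track the strand permutation on 3 strands, starting from identity.
  step 1: s2 swaps positions 2,3 -> [1 3 2]
  step 2: s2 swaps positions 2,3 -> [1 2 3]
  step 3: s2 swaps positions 2,3 -> [1 3 2]
  step 4: s1 swaps positions 1,2 -> [3 1 2]
  step 5: s2^-1 swaps positions 2,3 -> [3 2 1]
  step 6: s1^-1 swaps positions 1,2 -> [2 3 1]
  step 7: s1 swaps positions 1,2 -> [3 2 1]
Final permutation (position -> original strand): [3 2 1]
Closure components = cycle count of this permutation = 2.

Answer: 2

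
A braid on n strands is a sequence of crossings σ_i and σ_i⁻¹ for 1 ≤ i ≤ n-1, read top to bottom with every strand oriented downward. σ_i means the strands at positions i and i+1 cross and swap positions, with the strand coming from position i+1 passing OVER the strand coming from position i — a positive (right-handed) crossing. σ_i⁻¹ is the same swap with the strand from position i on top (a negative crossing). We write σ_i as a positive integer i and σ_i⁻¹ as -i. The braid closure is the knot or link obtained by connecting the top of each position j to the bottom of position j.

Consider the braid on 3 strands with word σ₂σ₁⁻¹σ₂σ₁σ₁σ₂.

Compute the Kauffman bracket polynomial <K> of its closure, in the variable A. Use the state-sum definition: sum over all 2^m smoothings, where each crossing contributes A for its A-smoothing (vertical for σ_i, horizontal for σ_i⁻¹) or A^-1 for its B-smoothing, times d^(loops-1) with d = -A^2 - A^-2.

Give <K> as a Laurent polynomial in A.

A^8 - A^4 + 2 - A^-4 + A^-8 - A^-12

Derivation:
Braid: s2 s1^-1 s2 s1 s1 s2 on 3 strands, 6 crossings.
Writhe w = (#positive) - (#negative) = 5 - 1 = 4.
Enumerate smoothing states for the bracket polynomial. There are 2^6 = 64 states.
Smooth each crossing (0=||, 1=⌣⌢); contribution A^(Σ sign_k(1-2s_k)) * d^(L-1).
Tabulate the states by total A-exponent and number of loops L (A-exp: L × count):
  A^6: L=2 ×1
  A^4: L=1 ×3, L=3 ×3
  A^2: L=2 ×14, L=4 ×1
  A^0: L=1 ×10, L=3 ×10
  A^-2: L=2 ×13, L=4 ×2
  A^-4: L=3 ×6
  A^-6: L=4 ×1
Each group contributes A^e * Σ count * d^(L-1):
Powers of d = -A^2 - A^-2: d^2 = A^4 + 2 + A^-4; d^3 = -A^6 - 3*A^2 - 3*A^-2 - A^-6.
  A^6 * (d) = -A^8 - A^4
  A^4 * (3 + 3*d^2) = 3*A^8 + 9*A^4 + 3
  A^2 * (14*d + d^3) = -A^8 - 17*A^4 - 17 - A^-4
  A^0 * (10 + 10*d^2) = 10*A^4 + 30 + 10*A^-4
  A^-2 * (13*d + 2*d^3) = -2*A^4 - 19 - 19*A^-4 - 2*A^-8
  A^-4 * (6*d^2) = 6 + 12*A^-4 + 6*A^-8
  A^-6 * (d^3) = -1 - 3*A^-4 - 3*A^-8 - A^-12
Summing the groups: <K> = A^8 - A^4 + 2 - A^-4 + A^-8 - A^-12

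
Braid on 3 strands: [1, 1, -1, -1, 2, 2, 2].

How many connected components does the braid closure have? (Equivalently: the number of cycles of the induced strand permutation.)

Track the strand permutation on 3 strands, starting from identity.
  step 1: s1 swaps positions 1,2 -> [2 1 3]
  step 2: s1 swaps positions 1,2 -> [1 2 3]
  step 3: s1^-1 swaps positions 1,2 -> [2 1 3]
  step 4: s1^-1 swaps positions 1,2 -> [1 2 3]
  step 5: s2 swaps positions 2,3 -> [1 3 2]
  step 6: s2 swaps positions 2,3 -> [1 2 3]
  step 7: s2 swaps positions 2,3 -> [1 3 2]
Final permutation (position -> original strand): [1 3 2]
Closure components = cycle count of this permutation = 2.

Answer: 2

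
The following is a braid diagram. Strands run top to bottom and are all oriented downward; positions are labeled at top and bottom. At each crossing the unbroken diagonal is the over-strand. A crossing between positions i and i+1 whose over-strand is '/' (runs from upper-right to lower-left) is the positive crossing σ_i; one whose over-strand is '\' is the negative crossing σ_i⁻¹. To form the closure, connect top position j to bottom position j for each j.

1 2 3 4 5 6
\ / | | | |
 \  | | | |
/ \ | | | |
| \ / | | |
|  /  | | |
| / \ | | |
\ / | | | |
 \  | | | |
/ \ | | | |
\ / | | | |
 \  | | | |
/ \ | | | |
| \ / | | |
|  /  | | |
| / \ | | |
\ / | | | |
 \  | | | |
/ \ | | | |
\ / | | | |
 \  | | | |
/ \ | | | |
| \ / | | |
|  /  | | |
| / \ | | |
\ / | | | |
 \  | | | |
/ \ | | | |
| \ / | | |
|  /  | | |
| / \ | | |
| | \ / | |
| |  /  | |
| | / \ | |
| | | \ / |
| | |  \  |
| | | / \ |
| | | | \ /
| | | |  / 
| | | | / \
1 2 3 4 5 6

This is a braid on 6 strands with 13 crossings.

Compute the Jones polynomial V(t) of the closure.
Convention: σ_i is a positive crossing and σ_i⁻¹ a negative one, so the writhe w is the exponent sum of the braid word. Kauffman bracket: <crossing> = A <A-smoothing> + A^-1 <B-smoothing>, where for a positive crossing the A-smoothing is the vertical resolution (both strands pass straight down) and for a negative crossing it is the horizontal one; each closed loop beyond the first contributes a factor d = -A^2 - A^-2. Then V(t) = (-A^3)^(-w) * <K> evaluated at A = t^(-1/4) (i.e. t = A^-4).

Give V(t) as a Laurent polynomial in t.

t^3 - 4*t^2 + 8*t - 11 + 15*t^-1 - 16*t^-2 + 15*t^-3 - 12*t^-4 + 8*t^-5 - 4*t^-6 + t^-7

Derivation:
Reading the diagram top to bottom ('/'-over between positions i,i+1 = s_i, '\'-over = s_i^-1): braid word = s1^-1 s2 s1^-1 s1^-1 s2 s1^-1 s1^-1 s2 s1^-1 s2 s3 s4^-1 s5.
The presented braid s1^-1 s2 s1^-1 s1^-1 s2 s1^-1 s1^-1 s2 s1^-1 s2 s3 s4^-1 s5 on 6 strands reduces by inverse Markov moves (closure unchanged at each step):
  Destabilize: the word has the form β·s5 where s5 occurs only as the final letter (β ∈ B_5); drop it and the last strand → 5 strands.
  Destabilize: the word has the form β·s4^-1 where s4^-1 occurs only as the final letter (β ∈ B_4); drop it and the last strand → 4 strands.
  Destabilize: the word has the form β·s3 where s3 occurs only as the final letter (β ∈ B_3); drop it and the last strand → 3 strands.
Reduced to β = s1^-1 s2 s1^-1 s1^-1 s2 s1^-1 s1^-1 s2 s1^-1 s2 on 3 strands, 10 crossings.
Compute on β:
Braid: s1^-1 s2 s1^-1 s1^-1 s2 s1^-1 s1^-1 s2 s1^-1 s2 on 3 strands, 10 crossings.
Writhe w = (#positive) - (#negative) = 4 - 6 = -2.
Enumerate smoothing states for the bracket polynomial. There are 2^10 = 1024 states.
Smooth each crossing (0=||, 1=⌣⌢); contribution A^(Σ sign_k(1-2s_k)) * d^(L-1).
Tabulate the states by total A-exponent and number of loops L (A-exp: L × count):
  A^10: L=7 ×1
  A^8: L=6 ×10
  A^6: L=5 ×45
  A^4: L=4 ×118, L=6 ×2
  A^2: L=3 ×193, L=5 ×17
  A^0: L=2 ×192, L=4 ×59, L=6 ×1
  A^-2: L=1 ×95, L=3 ×108, L=5 ×7
  A^-4: L=2 ×95, L=4 ×25
  A^-6: L=3 ×43, L=5 ×2
  A^-8: L=4 ×10
  A^-10: L=5 ×1
Each group contributes A^e * Σ count * d^(L-1):
Powers of d = -A^2 - A^-2: d^2 = A^4 + 2 + A^-4; d^3 = -A^6 - 3*A^2 - 3*A^-2 - A^-6; d^4 = A^8 + 4*A^4 + 6 + 4*A^-4 + A^-8; d^5 = -A^10 - 5*A^6 - 10*A^2 - 10*A^-2 - 5*A^-6 - A^-10; d^6 = A^12 + 6*A^8 + 15*A^4 + 20 + 15*A^-4 + 6*A^-8 + A^-12.
  A^10 * (d^6) = A^22 + 6*A^18 + 15*A^14 + 20*A^10 + 15*A^6 + 6*A^2 + A^-2
  A^8 * (10*d^5) = -10*A^18 - 50*A^14 - 100*A^10 - 100*A^6 - 50*A^2 - 10*A^-2
  A^6 * (45*d^4) = 45*A^14 + 180*A^10 + 270*A^6 + 180*A^2 + 45*A^-2
  A^4 * (118*d^3 + 2*d^5) = -2*A^14 - 128*A^10 - 374*A^6 - 374*A^2 - 128*A^-2 - 2*A^-6
  A^2 * (193*d^2 + 17*d^4) = 17*A^10 + 261*A^6 + 488*A^2 + 261*A^-2 + 17*A^-6
  A^0 * (192*d + 59*d^3 + d^5) = -A^10 - 64*A^6 - 379*A^2 - 379*A^-2 - 64*A^-6 - A^-10
  A^-2 * (95 + 108*d^2 + 7*d^4) = 7*A^6 + 136*A^2 + 353*A^-2 + 136*A^-6 + 7*A^-10
  A^-4 * (95*d + 25*d^3) = -25*A^2 - 170*A^-2 - 170*A^-6 - 25*A^-10
  A^-6 * (43*d^2 + 2*d^4) = 2*A^2 + 51*A^-2 + 98*A^-6 + 51*A^-10 + 2*A^-14
  A^-8 * (10*d^3) = -10*A^-2 - 30*A^-6 - 30*A^-10 - 10*A^-14
  A^-10 * (d^4) = A^-2 + 4*A^-6 + 6*A^-10 + 4*A^-14 + A^-18
Summing the groups: <K> = A^22 - 4*A^18 + 8*A^14 - 12*A^10 + 15*A^6 - 16*A^2 + 15*A^-2 - 11*A^-6 + 8*A^-10 - 4*A^-14 + A^-18
Normalise by the writhe: (-A^3)^(-w) = (-A^3)^(2) = A^6, so f(A) = A^6 * <K> = A^28 - 4*A^24 + 8*A^20 - 12*A^16 + 15*A^12 - 16*A^8 + 15*A^4 - 11 + 8*A^-4 - 4*A^-8 + A^-12.
Substitute A = t^(-1/4), i.e. A^e → t^(-e/4): V(t) = t^3 - 4*t^2 + 8*t - 11 + 15*t^-1 - 16*t^-2 + 15*t^-3 - 12*t^-4 + 8*t^-5 - 4*t^-6 + t^-7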